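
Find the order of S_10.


|S_n| = n! (number of permutations of n symbols)
|S_10| = 10! = 3628800

|S_10| = 3628800


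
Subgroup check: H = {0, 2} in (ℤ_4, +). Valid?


Subgroup test for H = {0, 2} in (ℤ_4, +):
(1) 0 ∈ H? Yes
(2) Closure: for all a,b ∈ H, (a+b) mod 4 ∈ H? Yes
(3) Inverses: for all a ∈ H, -a mod 4 ∈ H? Yes

Yes, H is a subgroup of ℤ_4


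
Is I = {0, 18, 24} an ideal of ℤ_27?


Check ideal conditions for I = {0, 18, 24} in ℤ_27:
(1) I is an additive subgroup? No
(2) For r ∈ ℤ_27 and a ∈ I: r·a ∈ I? No  [counterexample: r=2, a=18, r·a mod 27 = 9 ∉ I]

No, I is not an ideal of ℤ_27


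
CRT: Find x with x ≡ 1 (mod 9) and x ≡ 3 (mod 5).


m₁ = 9, m₂ = 5, gcd = 1, so CRT applies. M = m₁·m₂ = 45
Let M₁ = M/m₁ = 5, M₂ = M/m₂ = 9
Find y₁ ≡ M₁⁻¹ (mod m₁): 5⁻¹ ≡ 2 (mod 9)
Find y₂ ≡ M₂⁻¹ (mod m₂): 9⁻¹ ≡ 4 (mod 5)
x = a₁·M₁·y₁ + a₂·M₂·y₂ = 1·5·2 + 3·9·4 = 118
Reduce mod 45: x ≡ 28
Check: 28 mod 9 = 1 ✓, 28 mod 5 = 3 ✓

x ≡ 28 (mod 45)


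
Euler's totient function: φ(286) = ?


Factor n: 286 = 2 × 11 × 13
φ(n) = n · ∏(1 - 1/p) over distinct primes p | n
φ(286) = 286 · (1 - 1/2) · (1 - 1/11) · (1 - 1/13) = 120

φ(286) = 120


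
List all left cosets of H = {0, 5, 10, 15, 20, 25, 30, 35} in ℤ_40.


H = {0, 5, 10, 15, 20, 25, 30, 35}, |H| = 8
Number of cosets = |G|/|H| = 40/8 = 5
0 + H = {0, 5, 10, 15, 20, 25, 30, 35}
1 + H = {1, 6, 11, 16, 21, 26, 31, 36}
2 + H = {2, 7, 12, 17, 22, 27, 32, 37}
3 + H = {3, 8, 13, 18, 23, 28, 33, 38}
4 + H = {4, 9, 14, 19, 24, 29, 34, 39}

Cosets: 0+H={0,5,10,15,20,25,30,35}; 1+H={1,6,11,16,21,26,31,36}; 2+H={2,7,12,17,22,27,32,37}; 3+H={3,8,13,18,23,28,33,38}; 4+H={4,9,14,19,24,29,34,39}


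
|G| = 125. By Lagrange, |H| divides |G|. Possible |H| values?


Lagrange's theorem: |H| divides |G|
|G| = 125
Divisors of 125: 1, 5, 25, 125

Possible subgroup orders: {1, 5, 25, 125}


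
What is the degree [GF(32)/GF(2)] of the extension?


GF(32) = GF(2^5), so the extension degree is 5

[GF(32)/GF(2)] = 5


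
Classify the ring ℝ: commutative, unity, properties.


ℝ is a field: commutative, has unity, every nonzero element is a unit (hence an integral domain)
Commutative: Yes
Integral domain: Yes
Has unity: Yes

ℝ: Commutative=Yes, Unity=Yes


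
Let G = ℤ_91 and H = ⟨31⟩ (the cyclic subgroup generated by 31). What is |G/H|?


|⟨31⟩| = n / gcd(31, 91) = 91 / 1 = 91
H is normal (ℤ_91 is abelian).
|G/H| = |G| / |H| = 91 / 91 = 1

|G/H| = 1


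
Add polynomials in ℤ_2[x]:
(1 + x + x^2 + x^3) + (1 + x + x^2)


Add coefficients mod 2:
x^0: 1 + 1 = 0 (mod 2)
x^1: 1 + 1 = 0 (mod 2)
x^2: 1 + 1 = 0 (mod 2)
x^3: 1 + 0 = 1 (mod 2)
Result: x^3

f + g = x^3


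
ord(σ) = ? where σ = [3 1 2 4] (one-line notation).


Cycle decomposition: (1 3 2)
Cycle lengths: 3
Order = lcm(3) = 3

ord(σ) = 3


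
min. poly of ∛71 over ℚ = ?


∛71 satisfies x³ - 71 = 0, irreducible over ℚ (no rational root; 71 is not a perfect cube)

Minimal polynomial: x³ - 71


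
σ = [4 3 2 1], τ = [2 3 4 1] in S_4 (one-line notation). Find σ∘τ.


σ∘τ: apply τ first, then σ
1 →τ 2 →σ 3
2 →τ 3 →σ 2
3 →τ 4 →σ 1
4 →τ 1 →σ 4

σ∘τ = [3 2 1 4]


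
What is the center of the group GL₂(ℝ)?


Z(G) = {g ∈ G | gx = xg for all x ∈ G}
Only scalar multiples of the identity commute with all invertible matrices

Z(GL₂(ℝ)) = {aI : a ∈ ℝ, a ≠ 0}


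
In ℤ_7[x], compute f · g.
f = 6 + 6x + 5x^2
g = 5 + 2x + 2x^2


Expand and collect like terms; reduce coefficients mod 7:
x^0: 6·5 = 30 ≡ 2 (mod 7)
x^1: 6·2 + 6·5 = 42 ≡ 0 (mod 7)
x^2: 6·2 + 6·2 + 5·5 = 49 ≡ 0 (mod 7)
x^3: 6·2 + 5·2 = 22 ≡ 1 (mod 7)
x^4: 5·2 = 10 ≡ 3 (mod 7)
Result: 2 + x^3 + 3x^4

f · g = 2 + x^3 + 3x^4


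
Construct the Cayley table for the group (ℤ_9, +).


Elements: {0, 1, 2, 3, 4, 5, 6, 7, 8}
Operation: addition mod 9
Entry (a, b) = (a + b) mod 9

Cayley table:
  | 0 | 1 | 2 | 3 | 4 | 5 | 6 | 7 | 8
0 | 0 | 1 | 2 | 3 | 4 | 5 | 6 | 7 | 8
1 | 1 | 2 | 3 | 4 | 5 | 6 | 7 | 8 | 0
2 | 2 | 3 | 4 | 5 | 6 | 7 | 8 | 0 | 1
3 | 3 | 4 | 5 | 6 | 7 | 8 | 0 | 1 | 2
4 | 4 | 5 | 6 | 7 | 8 | 0 | 1 | 2 | 3
5 | 5 | 6 | 7 | 8 | 0 | 1 | 2 | 3 | 4
6 | 6 | 7 | 8 | 0 | 1 | 2 | 3 | 4 | 5
7 | 7 | 8 | 0 | 1 | 2 | 3 | 4 | 5 | 6
8 | 8 | 0 | 1 | 2 | 3 | 4 | 5 | 6 | 7


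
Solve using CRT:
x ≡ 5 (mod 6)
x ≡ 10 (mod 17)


m₁ = 6, m₂ = 17, gcd = 1, so CRT applies. M = m₁·m₂ = 102
Let M₁ = M/m₁ = 17, M₂ = M/m₂ = 6
Find y₁ ≡ M₁⁻¹ (mod m₁): 17⁻¹ ≡ 5 (mod 6)
Find y₂ ≡ M₂⁻¹ (mod m₂): 6⁻¹ ≡ 3 (mod 17)
x = a₁·M₁·y₁ + a₂·M₂·y₂ = 5·17·5 + 10·6·3 = 605
Reduce mod 102: x ≡ 95
Check: 95 mod 6 = 5 ✓, 95 mod 17 = 10 ✓

x ≡ 95 (mod 102)


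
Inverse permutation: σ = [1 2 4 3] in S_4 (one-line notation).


To find σ⁻¹, swap domain and range:
σ(1) = 1 → σ⁻¹(1) = 1
σ(2) = 2 → σ⁻¹(2) = 2
σ(3) = 4 → σ⁻¹(4) = 3
σ(4) = 3 → σ⁻¹(3) = 4

σ⁻¹ = [1 2 4 3]


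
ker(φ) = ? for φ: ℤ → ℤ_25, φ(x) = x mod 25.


Kernel = preimage of identity
ker(φ) = {x ∈ ℤ : x ≡ 0 (mod 25)} = 25ℤ = {0, ±25, ±50, ...}

ker(φ) = 25ℤ


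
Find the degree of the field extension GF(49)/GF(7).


GF(49) = GF(7^2), so the extension degree is 2

[GF(49)/GF(7)] = 2


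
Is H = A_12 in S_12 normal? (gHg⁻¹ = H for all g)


H = A_12 in S_12
A_12 has index 2 in S_12, and every subgroup of index 2 is normal

Yes, normal subgroup


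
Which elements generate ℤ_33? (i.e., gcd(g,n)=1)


g generates ℤ_n iff gcd(g,n) = 1
Prime factors of 33: 3, 11
Generators are g ∈ {1,...,32} not divisible by any of these primes.
Generators: {1, 2, 4, 5, 7, 8, 10, 13, 14, 16, 17, 19, 20, 23, 25, 26, 28, 29, 31, 32}
Number of generators = φ(33) = 20

Generators of ℤ_33 = {1, 2, 4, 5, 7, 8, 10, 13, 14, 16, 17, 19, 20, 23, 25, 26, 28, 29, 31, 32}


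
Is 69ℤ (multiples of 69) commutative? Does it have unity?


69ℤ is a commutative ring under +,× but has no multiplicative identity (1 ∉ 69ℤ); it has no zero divisors, but without unity it is not an integral domain
Commutative: Yes
Integral domain: No
Has unity: No

69ℤ (multiples of 69): Commutative=Yes, Unity=No


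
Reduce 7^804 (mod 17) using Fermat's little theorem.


Fermat's little theorem: if p is prime and gcd(a,p)=1, then a^(p-1) ≡ 1 (mod p)
p = 17 is prime, gcd(7,17) = 1
Reduce exponent: 804 mod 16 = 4
So 7^804 ≡ 7^4 (mod 17)
7^4 mod 17 = 4

7^804 ≡ 4 (mod 17)


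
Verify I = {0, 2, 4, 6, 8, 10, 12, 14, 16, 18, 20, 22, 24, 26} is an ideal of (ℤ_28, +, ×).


Check ideal conditions for I = {0, 2, 4, 6, 8, 10, 12, 14, 16, 18, 20, 22, 24, 26} in ℤ_28:
(1) I is an additive subgroup? Yes
(2) For r ∈ ℤ_28 and a ∈ I: r·a ∈ I? Yes

Yes, I is an ideal of ℤ_28


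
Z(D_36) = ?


Z(G) = {g ∈ G | gx = xg for all x ∈ G}
For even n, Z(D_n) = {e, r^(n/2)}: the 180° rotation r^18 commutes with every reflection and rotation

Z(D_36) = {e, r^18}


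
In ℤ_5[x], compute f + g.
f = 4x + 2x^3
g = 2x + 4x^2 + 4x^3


Add coefficients mod 5:
x^0: 0 + 0 = 0 (mod 5)
x^1: 4 + 2 = 1 (mod 5)
x^2: 0 + 4 = 4 (mod 5)
x^3: 2 + 4 = 1 (mod 5)
Result: x + 4x^2 + x^3

f + g = x + 4x^2 + x^3


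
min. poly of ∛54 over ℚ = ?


∛54 satisfies x³ - 54 = 0, irreducible over ℚ (no rational root; 54 is not a perfect cube)

Minimal polynomial: x³ - 54


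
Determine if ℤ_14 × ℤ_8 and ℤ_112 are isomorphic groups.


Comparing ℤ_14 × ℤ_8 and ℤ_112:
gcd(14,8) = 2 ≠ 1. Max element order in ℤ_14×ℤ_8 is lcm(14,8) = 56 < 112, so it has no element of order 112

No, ℤ_14 × ℤ_8 ≇ ℤ_112


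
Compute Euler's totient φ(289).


Factor n: 289 = 17^2
φ(n) = n · ∏(1 - 1/p) over distinct primes p | n
φ(289) = 289 · (1 - 1/17) = 272

φ(289) = 272


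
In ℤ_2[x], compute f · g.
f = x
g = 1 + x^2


Expand and collect like terms; reduce coefficients mod 2:
x^0: 0·1 = 0 ≡ 0 (mod 2)
x^1: 0·0 + 1·1 = 1 ≡ 1 (mod 2)
x^2: 0·1 + 1·0 = 0 ≡ 0 (mod 2)
x^3: 1·1 = 1 ≡ 1 (mod 2)
Result: x + x^3

f · g = x + x^3


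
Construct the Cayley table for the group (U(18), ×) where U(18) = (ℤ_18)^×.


Elements: {1, 5, 7, 11, 13, 17}
Operation: multiplication mod 18
Entry (a, b) = (a × b) mod 18

Cayley table:
   |  1 |  5 |  7 | 11 | 13 | 17
 1 |  1 |  5 |  7 | 11 | 13 | 17
 5 |  5 |  7 | 17 |  1 | 11 | 13
 7 |  7 | 17 | 13 |  5 |  1 | 11
11 | 11 |  1 |  5 | 13 | 17 |  7
13 | 13 | 11 |  1 | 17 |  7 |  5
17 | 17 | 13 | 11 |  7 |  5 |  1


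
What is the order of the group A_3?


|A_n| = n!/2 (even permutations)
|A_3| = 3!/2 = 6/2 = 3

|A_3| = 3


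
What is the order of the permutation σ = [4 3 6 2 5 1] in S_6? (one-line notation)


Cycle decomposition: (1 4 2 3 6)
Cycle lengths: 5
Order = lcm(5) = 5

ord(σ) = 5


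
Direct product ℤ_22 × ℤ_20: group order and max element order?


|ℤ_22 × ℤ_20| = 22 × 20 = 440
Max element order = lcm(22,20) = 220
Cyclic? No (gcd=2)

|ℤ_22×ℤ_20| = 440, max element order = 220


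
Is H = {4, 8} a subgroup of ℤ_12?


Subgroup test for H = {4, 8} in (ℤ_12, +):
(1) 0 ∈ H? No
(2) Closure: for all a,b ∈ H, (a+b) mod 12 ∈ H? No  [counterexample: 4 + 8 = 0 ∉ H]
(3) Inverses: for all a ∈ H, -a mod 12 ∈ H? Yes

No, H is not a subgroup of ℤ_12


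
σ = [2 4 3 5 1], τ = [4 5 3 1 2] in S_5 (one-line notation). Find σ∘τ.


σ∘τ: apply τ first, then σ
1 →τ 4 →σ 5
2 →τ 5 →σ 1
3 →τ 3 →σ 3
4 →τ 1 →σ 2
5 →τ 2 →σ 4

σ∘τ = [5 1 3 2 4]


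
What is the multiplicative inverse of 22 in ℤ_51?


Use the extended Euclidean algorithm to write 1 = 22·s + 51·t; then s mod 51 is the inverse.
Euclidean algorithm:
  22 = 0·51 + 22
  51 = 2·22 + 7
  22 = 3·7 + 1
  7 = 7·1 + 0
gcd(22,51) = 1
Back-substitution gives: 22·(7) + 51·(-3) = 1
So 22⁻¹ ≡ 7 ≡ 7 (mod 51)
Check: 22 × 7 = 154 ≡ 1 (mod 51) ✓

22⁻¹ ≡ 7 (mod 51)


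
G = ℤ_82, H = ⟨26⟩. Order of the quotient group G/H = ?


|⟨26⟩| = n / gcd(26, 82) = 82 / 2 = 41
H is normal (ℤ_82 is abelian).
|G/H| = |G| / |H| = 82 / 41 = 2

|G/H| = 2


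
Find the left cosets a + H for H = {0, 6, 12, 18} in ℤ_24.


H = {0, 6, 12, 18}, |H| = 4
Number of cosets = |G|/|H| = 24/4 = 6
0 + H = {0, 6, 12, 18}
1 + H = {1, 7, 13, 19}
2 + H = {2, 8, 14, 20}
3 + H = {3, 9, 15, 21}
4 + H = {4, 10, 16, 22}
5 + H = {5, 11, 17, 23}

Cosets: 0+H={0,6,12,18}; 1+H={1,7,13,19}; 2+H={2,8,14,20}; 3+H={3,9,15,21}; 4+H={4,10,16,22}; 5+H={5,11,17,23}


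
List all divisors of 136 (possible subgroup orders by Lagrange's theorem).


Lagrange's theorem: |H| divides |G|
|G| = 136
Divisors of 136: 1, 2, 4, 8, 17, 34, 68, 136

Possible subgroup orders: {1, 2, 4, 8, 17, 34, 68, 136}


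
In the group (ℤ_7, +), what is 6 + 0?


Operation: addition mod 7
6 + 0 = (a + b) mod 7 with a = 6, b = 0

6 + 0 = 6


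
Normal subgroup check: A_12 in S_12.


H = A_12 in S_12
A_12 has index 2 in S_12, and every subgroup of index 2 is normal

Yes, normal subgroup


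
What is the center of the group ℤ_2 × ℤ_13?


Z(G) = {g ∈ G | gx = xg for all x ∈ G}
Direct product of abelian groups is abelian, so Z(G) = G

Z(ℤ_2 × ℤ_13) = ℤ_2 × ℤ_13


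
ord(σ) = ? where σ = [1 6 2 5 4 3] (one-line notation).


Cycle decomposition: (2 6 3) (4 5)
Cycle lengths: 3, 2
Order = lcm(3, 2) = 6

ord(σ) = 6


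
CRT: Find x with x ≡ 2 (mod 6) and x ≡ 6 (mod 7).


m₁ = 6, m₂ = 7, gcd = 1, so CRT applies. M = m₁·m₂ = 42
Let M₁ = M/m₁ = 7, M₂ = M/m₂ = 6
Find y₁ ≡ M₁⁻¹ (mod m₁): 7⁻¹ ≡ 1 (mod 6)
Find y₂ ≡ M₂⁻¹ (mod m₂): 6⁻¹ ≡ 6 (mod 7)
x = a₁·M₁·y₁ + a₂·M₂·y₂ = 2·7·1 + 6·6·6 = 230
Reduce mod 42: x ≡ 20
Check: 20 mod 6 = 2 ✓, 20 mod 7 = 6 ✓

x ≡ 20 (mod 42)


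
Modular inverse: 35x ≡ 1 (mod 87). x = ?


Use the extended Euclidean algorithm to write 1 = 35·s + 87·t; then s mod 87 is the inverse.
Euclidean algorithm:
  35 = 0·87 + 35
  87 = 2·35 + 17
  35 = 2·17 + 1
  17 = 17·1 + 0
gcd(35,87) = 1
Back-substitution gives: 35·(5) + 87·(-2) = 1
So 35⁻¹ ≡ 5 ≡ 5 (mod 87)
Check: 35 × 5 = 175 ≡ 1 (mod 87) ✓

35⁻¹ ≡ 5 (mod 87)


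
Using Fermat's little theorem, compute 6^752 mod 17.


Fermat's little theorem: if p is prime and gcd(a,p)=1, then a^(p-1) ≡ 1 (mod p)
p = 17 is prime, gcd(6,17) = 1
Reduce exponent: 752 mod 16 = 0
So 6^752 ≡ 6^0 (mod 17)
6^0 = 1

6^752 ≡ 1 (mod 17)


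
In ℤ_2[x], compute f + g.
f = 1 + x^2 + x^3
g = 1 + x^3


Add coefficients mod 2:
x^0: 1 + 1 = 0 (mod 2)
x^1: 0 + 0 = 0 (mod 2)
x^2: 1 + 0 = 1 (mod 2)
x^3: 1 + 1 = 0 (mod 2)
Result: x^2

f + g = x^2


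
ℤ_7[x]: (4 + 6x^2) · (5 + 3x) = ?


Expand and collect like terms; reduce coefficients mod 7:
x^0: 4·5 = 20 ≡ 6 (mod 7)
x^1: 4·3 + 0·5 = 12 ≡ 5 (mod 7)
x^2: 0·3 + 6·5 = 30 ≡ 2 (mod 7)
x^3: 6·3 = 18 ≡ 4 (mod 7)
Result: 6 + 5x + 2x^2 + 4x^3

f · g = 6 + 5x + 2x^2 + 4x^3


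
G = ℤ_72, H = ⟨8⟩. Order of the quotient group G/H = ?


|⟨8⟩| = n / gcd(8, 72) = 72 / 8 = 9
H is normal (ℤ_72 is abelian).
|G/H| = |G| / |H| = 72 / 9 = 8

|G/H| = 8


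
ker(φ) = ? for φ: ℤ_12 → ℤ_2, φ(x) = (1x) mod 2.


Kernel = preimage of identity
ker(φ) = {x ∈ ℤ_12 : 1x ≡ 0 (mod 2)}. Since 2 | 12, φ is well-defined. The kernel is the cyclic subgroup ⟨2⟩ of ℤ_12 (order 6), i.e. {0, 2, 4, 6, 8, 10}

ker(φ) = {0, 2, 4, 6, 8, 10}


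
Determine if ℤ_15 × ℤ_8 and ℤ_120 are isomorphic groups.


Comparing ℤ_15 × ℤ_8 and ℤ_120:
gcd(15,8) = 1, so ℤ_15 × ℤ_8 ≅ ℤ_120 (CRT)

Yes, ℤ_15 × ℤ_8 ≅ ℤ_120


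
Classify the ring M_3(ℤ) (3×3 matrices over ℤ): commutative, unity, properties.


Matrix multiplication is non-commutative for n ≥ 2; the identity matrix I is the unity; singular matrices give zero divisors, so not an integral domain
Commutative: No
Integral domain: No
Has unity: Yes

M_3(ℤ) (3×3 matrices over ℤ): Commutative=No, Unity=Yes


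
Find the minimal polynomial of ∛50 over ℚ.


∛50 satisfies x³ - 50 = 0, irreducible over ℚ (no rational root; 50 is not a perfect cube)

Minimal polynomial: x³ - 50


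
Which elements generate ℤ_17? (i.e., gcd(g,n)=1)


g generates ℤ_n iff gcd(g,n) = 1
Prime factors of 17: 17
Generators are g ∈ {1,...,16} not divisible by any of these primes.
Generators: {1, 2, 3, 4, 5, 6, 7, 8, 9, 10, 11, 12, 13, 14, 15, 16}
Number of generators = φ(17) = 16

Generators of ℤ_17 = {1, 2, 3, 4, 5, 6, 7, 8, 9, 10, 11, 12, 13, 14, 15, 16}


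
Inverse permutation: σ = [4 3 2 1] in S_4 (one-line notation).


To find σ⁻¹, swap domain and range:
σ(1) = 4 → σ⁻¹(4) = 1
σ(2) = 3 → σ⁻¹(3) = 2
σ(3) = 2 → σ⁻¹(2) = 3
σ(4) = 1 → σ⁻¹(1) = 4

σ⁻¹ = [4 3 2 1]


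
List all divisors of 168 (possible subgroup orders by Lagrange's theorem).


Lagrange's theorem: |H| divides |G|
|G| = 168
Divisors of 168: 1, 2, 3, 4, 6, 7, 8, 12, 14, 21, 24, 28, 42, 56, 84, 168

Possible subgroup orders: {1, 2, 3, 4, 6, 7, 8, 12, 14, 21, 24, 28, 42, 56, 84, 168}


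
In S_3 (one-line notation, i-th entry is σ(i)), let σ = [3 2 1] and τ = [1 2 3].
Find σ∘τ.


σ∘τ: apply τ first, then σ
1 →τ 1 →σ 3
2 →τ 2 →σ 2
3 →τ 3 →σ 1

σ∘τ = [3 2 1]


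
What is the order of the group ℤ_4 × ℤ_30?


|A × B| = |A| · |B|
|ℤ_4 × ℤ_30| = 4 × 30 = 120

|ℤ_4 × ℤ_30| = 120


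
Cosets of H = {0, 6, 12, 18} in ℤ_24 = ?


H = {0, 6, 12, 18}, |H| = 4
Number of cosets = |G|/|H| = 24/4 = 6
0 + H = {0, 6, 12, 18}
1 + H = {1, 7, 13, 19}
2 + H = {2, 8, 14, 20}
3 + H = {3, 9, 15, 21}
4 + H = {4, 10, 16, 22}
5 + H = {5, 11, 17, 23}

Cosets: 0+H={0,6,12,18}; 1+H={1,7,13,19}; 2+H={2,8,14,20}; 3+H={3,9,15,21}; 4+H={4,10,16,22}; 5+H={5,11,17,23}


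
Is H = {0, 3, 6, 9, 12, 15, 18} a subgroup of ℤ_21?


Subgroup test for H = {0, 3, 6, 9, 12, 15, 18} in (ℤ_21, +):
(1) 0 ∈ H? Yes
(2) Closure: for all a,b ∈ H, (a+b) mod 21 ∈ H? Yes
(3) Inverses: for all a ∈ H, -a mod 21 ∈ H? Yes

Yes, H is a subgroup of ℤ_21


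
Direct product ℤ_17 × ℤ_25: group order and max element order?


|ℤ_17 × ℤ_25| = 17 × 25 = 425
Max element order = lcm(17,25) = 425
Cyclic? Yes (gcd=1)

|ℤ_17×ℤ_25| = 425, max element order = 425


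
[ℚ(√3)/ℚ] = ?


√3 has minimal polynomial x² - 3 (irreducible over ℚ since 3 is squarefree)

[ℚ(√3)/ℚ] = 2


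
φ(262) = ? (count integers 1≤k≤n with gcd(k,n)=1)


Factor n: 262 = 2 × 131
φ(n) = n · ∏(1 - 1/p) over distinct primes p | n
φ(262) = 262 · (1 - 1/2) · (1 - 1/131) = 130

φ(262) = 130


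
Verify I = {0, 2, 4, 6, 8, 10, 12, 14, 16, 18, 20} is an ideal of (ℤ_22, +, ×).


Check ideal conditions for I = {0, 2, 4, 6, 8, 10, 12, 14, 16, 18, 20} in ℤ_22:
(1) I is an additive subgroup? Yes
(2) For r ∈ ℤ_22 and a ∈ I: r·a ∈ I? Yes

Yes, I is an ideal of ℤ_22


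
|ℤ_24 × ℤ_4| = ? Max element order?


|ℤ_24 × ℤ_4| = 24 × 4 = 96
Max element order = lcm(24,4) = 24
Cyclic? No (gcd=4)

|ℤ_24×ℤ_4| = 96, max element order = 24


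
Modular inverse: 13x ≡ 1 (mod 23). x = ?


Use the extended Euclidean algorithm to write 1 = 13·s + 23·t; then s mod 23 is the inverse.
Euclidean algorithm:
  13 = 0·23 + 13
  23 = 1·13 + 10
  13 = 1·10 + 3
  10 = 3·3 + 1
  3 = 3·1 + 0
gcd(13,23) = 1
Back-substitution gives: 13·(-7) + 23·(4) = 1
So 13⁻¹ ≡ -7 ≡ 16 (mod 23)
Check: 13 × 16 = 208 ≡ 1 (mod 23) ✓

13⁻¹ ≡ 16 (mod 23)


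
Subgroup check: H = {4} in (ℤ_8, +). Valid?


Subgroup test for H = {4} in (ℤ_8, +):
(1) 0 ∈ H? No
(2) Closure: for all a,b ∈ H, (a+b) mod 8 ∈ H? No  [counterexample: 4 + 4 = 0 ∉ H]
(3) Inverses: for all a ∈ H, -a mod 8 ∈ H? Yes

No, H is not a subgroup of ℤ_8


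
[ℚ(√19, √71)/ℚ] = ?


[ℚ(√19,√71):ℚ] = [ℚ(√19,√71):ℚ(√19)]·[ℚ(√19):ℚ] = 2·2 = 4

[ℚ(√19, √71)/ℚ] = 4


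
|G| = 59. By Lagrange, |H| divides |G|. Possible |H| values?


Lagrange's theorem: |H| divides |G|
|G| = 59
Divisors of 59: 1, 59

Possible subgroup orders: {1, 59}


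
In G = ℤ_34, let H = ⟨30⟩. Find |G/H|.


|⟨30⟩| = n / gcd(30, 34) = 34 / 2 = 17
H is normal (ℤ_34 is abelian).
|G/H| = |G| / |H| = 34 / 17 = 2

|G/H| = 2


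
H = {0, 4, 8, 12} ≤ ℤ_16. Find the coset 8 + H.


8 + H = {8 + h (mod 16) : h ∈ H}
8+0=8, 8+4=12, 8+8=0, 8+12=4
8 + H = {0, 4, 8, 12} = 0 + H

8 + H = {0, 4, 8, 12}


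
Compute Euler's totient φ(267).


Factor n: 267 = 3 × 89
φ(n) = n · ∏(1 - 1/p) over distinct primes p | n
φ(267) = 267 · (1 - 1/3) · (1 - 1/89) = 176

φ(267) = 176


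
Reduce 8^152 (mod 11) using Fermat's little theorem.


Fermat's little theorem: if p is prime and gcd(a,p)=1, then a^(p-1) ≡ 1 (mod p)
p = 11 is prime, gcd(8,11) = 1
Reduce exponent: 152 mod 10 = 2
So 8^152 ≡ 8^2 (mod 11)
8^2 mod 11 = 9

8^152 ≡ 9 (mod 11)


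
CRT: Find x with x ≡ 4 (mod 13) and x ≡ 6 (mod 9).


m₁ = 13, m₂ = 9, gcd = 1, so CRT applies. M = m₁·m₂ = 117
Let M₁ = M/m₁ = 9, M₂ = M/m₂ = 13
Find y₁ ≡ M₁⁻¹ (mod m₁): 9⁻¹ ≡ 3 (mod 13)
Find y₂ ≡ M₂⁻¹ (mod m₂): 13⁻¹ ≡ 7 (mod 9)
x = a₁·M₁·y₁ + a₂·M₂·y₂ = 4·9·3 + 6·13·7 = 654
Reduce mod 117: x ≡ 69
Check: 69 mod 13 = 4 ✓, 69 mod 9 = 6 ✓

x ≡ 69 (mod 117)


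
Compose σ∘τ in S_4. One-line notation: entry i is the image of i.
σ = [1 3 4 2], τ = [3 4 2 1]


σ∘τ: apply τ first, then σ
1 →τ 3 →σ 4
2 →τ 4 →σ 2
3 →τ 2 →σ 3
4 →τ 1 →σ 1

σ∘τ = [4 2 3 1]


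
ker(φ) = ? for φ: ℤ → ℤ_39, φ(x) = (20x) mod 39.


Kernel = preimage of identity
ker(φ) = {x ∈ ℤ : 20x ≡ 0 (mod 39)}. gcd(20,39) = 1, so 20x ≡ 0 (mod 39) ⟺ x ≡ 0 (mod 39/1 = 39). Hence ker(φ) = 39ℤ

ker(φ) = 39ℤ


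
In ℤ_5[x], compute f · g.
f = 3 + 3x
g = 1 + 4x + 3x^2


Expand and collect like terms; reduce coefficients mod 5:
x^0: 3·1 = 3 ≡ 3 (mod 5)
x^1: 3·4 + 3·1 = 15 ≡ 0 (mod 5)
x^2: 3·3 + 3·4 = 21 ≡ 1 (mod 5)
x^3: 3·3 = 9 ≡ 4 (mod 5)
Result: 3 + x^2 + 4x^3

f · g = 3 + x^2 + 4x^3


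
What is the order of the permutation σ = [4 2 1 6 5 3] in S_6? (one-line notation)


Cycle decomposition: (1 4 6 3)
Cycle lengths: 4
Order = lcm(4) = 4

ord(σ) = 4


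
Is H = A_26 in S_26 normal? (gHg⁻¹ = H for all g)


H = A_26 in S_26
A_26 has index 2 in S_26, and every subgroup of index 2 is normal

Yes, normal subgroup


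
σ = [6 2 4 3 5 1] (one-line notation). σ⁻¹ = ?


To find σ⁻¹, swap domain and range:
σ(1) = 6 → σ⁻¹(6) = 1
σ(2) = 2 → σ⁻¹(2) = 2
σ(3) = 4 → σ⁻¹(4) = 3
σ(4) = 3 → σ⁻¹(3) = 4
σ(5) = 5 → σ⁻¹(5) = 5
σ(6) = 1 → σ⁻¹(1) = 6

σ⁻¹ = [6 2 4 3 5 1]


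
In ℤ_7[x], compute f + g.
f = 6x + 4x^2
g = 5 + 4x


Add coefficients mod 7:
x^0: 0 + 5 = 5 (mod 7)
x^1: 6 + 4 = 3 (mod 7)
x^2: 4 + 0 = 4 (mod 7)
Result: 5 + 3x + 4x^2

f + g = 5 + 3x + 4x^2


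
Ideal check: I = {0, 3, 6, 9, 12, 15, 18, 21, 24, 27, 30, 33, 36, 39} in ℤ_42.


Check ideal conditions for I = {0, 3, 6, 9, 12, 15, 18, 21, 24, 27, 30, 33, 36, 39} in ℤ_42:
(1) I is an additive subgroup? Yes
(2) For r ∈ ℤ_42 and a ∈ I: r·a ∈ I? Yes

Yes, I is an ideal of ℤ_42


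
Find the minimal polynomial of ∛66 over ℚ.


∛66 satisfies x³ - 66 = 0, irreducible over ℚ (no rational root; 66 is not a perfect cube)

Minimal polynomial: x³ - 66


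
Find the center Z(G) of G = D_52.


Z(G) = {g ∈ G | gx = xg for all x ∈ G}
For even n, Z(D_n) = {e, r^(n/2)}: the 180° rotation r^26 commutes with every reflection and rotation

Z(D_52) = {e, r^26}


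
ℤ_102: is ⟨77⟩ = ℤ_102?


g generates ℤ_n iff gcd(g, n) = 1
gcd(77, 102) = 1
Since gcd = 1, 77 is a generator.

Yes, 77 generates ℤ_102


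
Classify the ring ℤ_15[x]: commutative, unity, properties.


ℤ_15 has zero divisors (3·5 ≡ 0), and these lift to constant zero divisors in ℤ_15[x]; so not an integral domain
Commutative: Yes
Integral domain: No
Has unity: Yes

ℤ_15[x]: Commutative=Yes, Unity=Yes


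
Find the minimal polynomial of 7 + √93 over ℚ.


Let α = 7 + √93. Then α - 7 = √93, so (α - 7)² = 93, giving α² - 14α - 44 = 0. Degree 2 and α ∉ ℚ, so this is the minimal polynomial.

Minimal polynomial: x² - 14x - 44


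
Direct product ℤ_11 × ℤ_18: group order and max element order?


|ℤ_11 × ℤ_18| = 11 × 18 = 198
Max element order = lcm(11,18) = 198
Cyclic? Yes (gcd=1)

|ℤ_11×ℤ_18| = 198, max element order = 198


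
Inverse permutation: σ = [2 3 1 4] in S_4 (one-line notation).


To find σ⁻¹, swap domain and range:
σ(1) = 2 → σ⁻¹(2) = 1
σ(2) = 3 → σ⁻¹(3) = 2
σ(3) = 1 → σ⁻¹(1) = 3
σ(4) = 4 → σ⁻¹(4) = 4

σ⁻¹ = [3 1 2 4]


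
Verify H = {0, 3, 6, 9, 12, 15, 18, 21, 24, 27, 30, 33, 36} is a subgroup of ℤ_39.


Subgroup test for H = {0, 3, 6, 9, 12, 15, 18, 21, 24, 27, 30, 33, 36} in (ℤ_39, +):
(1) 0 ∈ H? Yes
(2) Closure: for all a,b ∈ H, (a+b) mod 39 ∈ H? Yes
(3) Inverses: for all a ∈ H, -a mod 39 ∈ H? Yes

Yes, H is a subgroup of ℤ_39


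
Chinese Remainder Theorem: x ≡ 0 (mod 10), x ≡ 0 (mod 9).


m₁ = 10, m₂ = 9, gcd = 1, so CRT applies. M = m₁·m₂ = 90
Let M₁ = M/m₁ = 9, M₂ = M/m₂ = 10
Find y₁ ≡ M₁⁻¹ (mod m₁): 9⁻¹ ≡ 9 (mod 10)
Find y₂ ≡ M₂⁻¹ (mod m₂): 10⁻¹ ≡ 1 (mod 9)
x = a₁·M₁·y₁ + a₂·M₂·y₂ = 0·9·9 + 0·10·1 = 0
Reduce mod 90: x ≡ 0
Check: 0 mod 10 = 0 ✓, 0 mod 9 = 0 ✓

x ≡ 0 (mod 90)


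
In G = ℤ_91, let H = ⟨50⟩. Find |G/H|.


|⟨50⟩| = n / gcd(50, 91) = 91 / 1 = 91
H is normal (ℤ_91 is abelian).
|G/H| = |G| / |H| = 91 / 91 = 1

|G/H| = 1


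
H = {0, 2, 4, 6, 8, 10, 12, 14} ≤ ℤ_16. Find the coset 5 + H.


5 + H = {5 + h (mod 16) : h ∈ H}
5+0=5, 5+2=7, 5+4=9, 5+6=11, 5+8=13, 5+10=15, 5+12=1, 5+14=3
5 + H = {1, 3, 5, 7, 9, 11, 13, 15} = 1 + H

5 + H = {1, 3, 5, 7, 9, 11, 13, 15}


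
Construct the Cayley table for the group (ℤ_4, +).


Elements: {0, 1, 2, 3}
Operation: addition mod 4
Entry (a, b) = (a + b) mod 4

Cayley table:
  | 0 | 1 | 2 | 3
0 | 0 | 1 | 2 | 3
1 | 1 | 2 | 3 | 0
2 | 2 | 3 | 0 | 1
3 | 3 | 0 | 1 | 2


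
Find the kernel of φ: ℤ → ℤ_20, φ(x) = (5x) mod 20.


Kernel = preimage of identity
ker(φ) = {x ∈ ℤ : 5x ≡ 0 (mod 20)}. gcd(5,20) = 5, so 5x ≡ 0 (mod 20) ⟺ x ≡ 0 (mod 20/5 = 4). Hence ker(φ) = 4ℤ

ker(φ) = 4ℤ


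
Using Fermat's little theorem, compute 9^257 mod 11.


Fermat's little theorem: if p is prime and gcd(a,p)=1, then a^(p-1) ≡ 1 (mod p)
p = 11 is prime, gcd(9,11) = 1
Reduce exponent: 257 mod 10 = 7
So 9^257 ≡ 9^7 (mod 11)
9^7 mod 11 = 4

9^257 ≡ 4 (mod 11)


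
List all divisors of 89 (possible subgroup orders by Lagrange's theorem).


Lagrange's theorem: |H| divides |G|
|G| = 89
Divisors of 89: 1, 89

Possible subgroup orders: {1, 89}


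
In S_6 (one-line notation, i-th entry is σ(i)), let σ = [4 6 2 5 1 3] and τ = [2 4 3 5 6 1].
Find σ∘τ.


σ∘τ: apply τ first, then σ
1 →τ 2 →σ 6
2 →τ 4 →σ 5
3 →τ 3 →σ 2
4 →τ 5 →σ 1
5 →τ 6 →σ 3
6 →τ 1 →σ 4

σ∘τ = [6 5 2 1 3 4]


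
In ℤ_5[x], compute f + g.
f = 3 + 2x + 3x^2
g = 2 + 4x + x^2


Add coefficients mod 5:
x^0: 3 + 2 = 0 (mod 5)
x^1: 2 + 4 = 1 (mod 5)
x^2: 3 + 1 = 4 (mod 5)
Result: x + 4x^2

f + g = x + 4x^2


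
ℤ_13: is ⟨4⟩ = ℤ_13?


g generates ℤ_n iff gcd(g, n) = 1
gcd(4, 13) = 1
Since gcd = 1, 4 is a generator.

Yes, 4 generates ℤ_13


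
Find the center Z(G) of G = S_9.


Z(G) = {g ∈ G | gx = xg for all x ∈ G}
S_n is non-abelian for n ≥ 3; Z(S_9) is trivial

Z(S_9) = {e}


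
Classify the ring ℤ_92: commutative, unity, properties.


ℤ_92 is a commutative ring with unity 1; 92 = 2×46 is composite, so 2·46 ≡ 0 gives zero divisors (not an integral domain)
Commutative: Yes
Integral domain: No
Has unity: Yes

ℤ_92: Commutative=Yes, Unity=Yes


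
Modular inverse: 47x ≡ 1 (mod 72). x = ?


Use the extended Euclidean algorithm to write 1 = 47·s + 72·t; then s mod 72 is the inverse.
Euclidean algorithm:
  47 = 0·72 + 47
  72 = 1·47 + 25
  47 = 1·25 + 22
  25 = 1·22 + 3
  22 = 7·3 + 1
  3 = 3·1 + 0
gcd(47,72) = 1
Back-substitution gives: 47·(23) + 72·(-15) = 1
So 47⁻¹ ≡ 23 ≡ 23 (mod 72)
Check: 47 × 23 = 1081 ≡ 1 (mod 72) ✓

47⁻¹ ≡ 23 (mod 72)


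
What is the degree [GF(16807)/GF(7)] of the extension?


GF(16807) = GF(7^5), so the extension degree is 5

[GF(16807)/GF(7)] = 5


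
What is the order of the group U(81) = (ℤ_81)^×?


U(n) is the group of units mod n; |U(n)| = φ(n)
|U(81)| = φ(81) = 54

|U(81) = (ℤ_81)^×| = 54


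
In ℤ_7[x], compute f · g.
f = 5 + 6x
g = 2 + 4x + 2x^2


Expand and collect like terms; reduce coefficients mod 7:
x^0: 5·2 = 10 ≡ 3 (mod 7)
x^1: 5·4 + 6·2 = 32 ≡ 4 (mod 7)
x^2: 5·2 + 6·4 = 34 ≡ 6 (mod 7)
x^3: 6·2 = 12 ≡ 5 (mod 7)
Result: 3 + 4x + 6x^2 + 5x^3

f · g = 3 + 4x + 6x^2 + 5x^3


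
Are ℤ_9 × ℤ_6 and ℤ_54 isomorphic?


Comparing ℤ_9 × ℤ_6 and ℤ_54:
gcd(9,6) = 3 ≠ 1. Max element order in ℤ_9×ℤ_6 is lcm(9,6) = 18 < 54, so it has no element of order 54

No, ℤ_9 × ℤ_6 ≇ ℤ_54


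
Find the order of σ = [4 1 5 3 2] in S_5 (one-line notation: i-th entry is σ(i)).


Cycle decomposition: (1 4 3 5 2)
Cycle lengths: 5
Order = lcm(5) = 5

ord(σ) = 5


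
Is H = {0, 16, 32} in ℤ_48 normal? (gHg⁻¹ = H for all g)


H = {0, 16, 32} in ℤ_48
ℤ_48 is abelian; every subgroup of an abelian group is normal

Yes, normal subgroup


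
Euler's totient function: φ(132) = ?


Factor n: 132 = 2^2 × 3 × 11
φ(n) = n · ∏(1 - 1/p) over distinct primes p | n
φ(132) = 132 · (1 - 1/2) · (1 - 1/3) · (1 - 1/11) = 40

φ(132) = 40


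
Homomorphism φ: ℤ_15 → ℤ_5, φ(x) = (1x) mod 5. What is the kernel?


Kernel = preimage of identity
ker(φ) = {x ∈ ℤ_15 : 1x ≡ 0 (mod 5)}. Since 5 | 15, φ is well-defined. The kernel is the cyclic subgroup ⟨5⟩ of ℤ_15 (order 3), i.e. {0, 5, 10}

ker(φ) = {0, 5, 10}


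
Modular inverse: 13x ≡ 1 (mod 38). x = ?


Use the extended Euclidean algorithm to write 1 = 13·s + 38·t; then s mod 38 is the inverse.
Euclidean algorithm:
  13 = 0·38 + 13
  38 = 2·13 + 12
  13 = 1·12 + 1
  12 = 12·1 + 0
gcd(13,38) = 1
Back-substitution gives: 13·(3) + 38·(-1) = 1
So 13⁻¹ ≡ 3 ≡ 3 (mod 38)
Check: 13 × 3 = 39 ≡ 1 (mod 38) ✓

13⁻¹ ≡ 3 (mod 38)


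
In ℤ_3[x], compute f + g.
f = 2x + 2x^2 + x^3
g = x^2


Add coefficients mod 3:
x^0: 0 + 0 = 0 (mod 3)
x^1: 2 + 0 = 2 (mod 3)
x^2: 2 + 1 = 0 (mod 3)
x^3: 1 + 0 = 1 (mod 3)
Result: 2x + x^3

f + g = 2x + x^3


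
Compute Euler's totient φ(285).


Factor n: 285 = 3 × 5 × 19
φ(n) = n · ∏(1 - 1/p) over distinct primes p | n
φ(285) = 285 · (1 - 1/3) · (1 - 1/5) · (1 - 1/19) = 144

φ(285) = 144


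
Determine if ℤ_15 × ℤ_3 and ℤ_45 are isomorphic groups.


Comparing ℤ_15 × ℤ_3 and ℤ_45:
gcd(15,3) = 3 ≠ 1. Max element order in ℤ_15×ℤ_3 is lcm(15,3) = 15 < 45, so it has no element of order 45

No, ℤ_15 × ℤ_3 ≇ ℤ_45


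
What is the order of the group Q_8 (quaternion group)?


Q_8 = {±1, ±i, ±j, ±k}
|Q_8| = 8

|Q_8 (quaternion group)| = 8


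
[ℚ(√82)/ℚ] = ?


√82 has minimal polynomial x² - 82 (irreducible over ℚ since 82 is squarefree)

[ℚ(√82)/ℚ] = 2


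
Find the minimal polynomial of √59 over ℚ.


√59 satisfies x² - 59 = 0, irreducible over ℚ since 59 is squarefree

Minimal polynomial: x² - 59


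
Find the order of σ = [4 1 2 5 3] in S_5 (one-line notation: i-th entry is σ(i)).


Cycle decomposition: (1 4 5 3 2)
Cycle lengths: 5
Order = lcm(5) = 5

ord(σ) = 5


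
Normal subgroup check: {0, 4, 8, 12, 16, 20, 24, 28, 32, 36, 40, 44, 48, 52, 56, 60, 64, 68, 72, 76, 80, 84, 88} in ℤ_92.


H = {0, 4, 8, 12, 16, 20, 24, 28, 32, 36, 40, 44, 48, 52, 56, 60, 64, 68, 72, 76, 80, 84, 88} in ℤ_92
ℤ_92 is abelian; every subgroup of an abelian group is normal

Yes, normal subgroup


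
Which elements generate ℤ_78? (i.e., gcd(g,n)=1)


g generates ℤ_n iff gcd(g,n) = 1
Prime factors of 78: 2, 3, 13
Generators are g ∈ {1,...,77} not divisible by any of these primes.
Generators: {1, 5, 7, 11, 17, 19, 23, 25, 29, 31, 35, 37, 41, 43, 47, 49, 53, 55, 59, 61, 67, 71, 73, 77}
Number of generators = φ(78) = 24

Generators of ℤ_78 = {1, 5, 7, 11, 17, 19, 23, 25, 29, 31, 35, 37, 41, 43, 47, 49, 53, 55, 59, 61, 67, 71, 73, 77}


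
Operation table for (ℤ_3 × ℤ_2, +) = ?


Elements: {(0,0), (0,1), (1,0), (1,1), (2,0), (2,1)}
Operation: componentwise addition mod (3, 2)
Entry (a, b) = ((a₁+b₁) mod 3, (a₂+b₂) mod 2)

Cayley table:
      | (0,0) | (0,1) | (1,0) | (1,1) | (2,0) | (2,1)
(0,0) | (0,0) | (0,1) | (1,0) | (1,1) | (2,0) | (2,1)
(0,1) | (0,1) | (0,0) | (1,1) | (1,0) | (2,1) | (2,0)
(1,0) | (1,0) | (1,1) | (2,0) | (2,1) | (0,0) | (0,1)
(1,1) | (1,1) | (1,0) | (2,1) | (2,0) | (0,1) | (0,0)
(2,0) | (2,0) | (2,1) | (0,0) | (0,1) | (1,0) | (1,1)
(2,1) | (2,1) | (2,0) | (0,1) | (0,0) | (1,1) | (1,0)


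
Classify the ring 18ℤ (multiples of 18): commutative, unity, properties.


18ℤ is a commutative ring under +,× but has no multiplicative identity (1 ∉ 18ℤ); it has no zero divisors, but without unity it is not an integral domain
Commutative: Yes
Integral domain: No
Has unity: No

18ℤ (multiples of 18): Commutative=Yes, Unity=No


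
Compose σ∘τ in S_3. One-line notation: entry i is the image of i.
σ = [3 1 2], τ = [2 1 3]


σ∘τ: apply τ first, then σ
1 →τ 2 →σ 1
2 →τ 1 →σ 3
3 →τ 3 →σ 2

σ∘τ = [1 3 2]


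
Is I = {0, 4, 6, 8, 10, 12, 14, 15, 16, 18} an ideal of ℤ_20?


Check ideal conditions for I = {0, 4, 6, 8, 10, 12, 14, 15, 16, 18} in ℤ_20:
(1) I is an additive subgroup? No
(2) For r ∈ ℤ_20 and a ∈ I: r·a ∈ I? No  [counterexample: r=3, a=14, r·a mod 20 = 2 ∉ I]

No, I is not an ideal of ℤ_20


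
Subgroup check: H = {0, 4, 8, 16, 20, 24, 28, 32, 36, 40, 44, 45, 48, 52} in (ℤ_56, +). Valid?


Subgroup test for H = {0, 4, 8, 16, 20, 24, 28, 32, 36, 40, 44, 45, 48, 52} in (ℤ_56, +):
(1) 0 ∈ H? Yes
(2) Closure: for all a,b ∈ H, (a+b) mod 56 ∈ H? No  [counterexample: 4 + 8 = 12 ∉ H]
(3) Inverses: for all a ∈ H, -a mod 56 ∈ H? No

No, H is not a subgroup of ℤ_56


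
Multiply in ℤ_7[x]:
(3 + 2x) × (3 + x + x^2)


Expand and collect like terms; reduce coefficients mod 7:
x^0: 3·3 = 9 ≡ 2 (mod 7)
x^1: 3·1 + 2·3 = 9 ≡ 2 (mod 7)
x^2: 3·1 + 2·1 = 5 ≡ 5 (mod 7)
x^3: 2·1 = 2 ≡ 2 (mod 7)
Result: 2 + 2x + 5x^2 + 2x^3

f · g = 2 + 2x + 5x^2 + 2x^3


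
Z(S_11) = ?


Z(G) = {g ∈ G | gx = xg for all x ∈ G}
S_n is non-abelian for n ≥ 3; Z(S_11) is trivial

Z(S_11) = {e}


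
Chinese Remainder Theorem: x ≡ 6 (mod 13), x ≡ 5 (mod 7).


m₁ = 13, m₂ = 7, gcd = 1, so CRT applies. M = m₁·m₂ = 91
Let M₁ = M/m₁ = 7, M₂ = M/m₂ = 13
Find y₁ ≡ M₁⁻¹ (mod m₁): 7⁻¹ ≡ 2 (mod 13)
Find y₂ ≡ M₂⁻¹ (mod m₂): 13⁻¹ ≡ 6 (mod 7)
x = a₁·M₁·y₁ + a₂·M₂·y₂ = 6·7·2 + 5·13·6 = 474
Reduce mod 91: x ≡ 19
Check: 19 mod 13 = 6 ✓, 19 mod 7 = 5 ✓

x ≡ 19 (mod 91)


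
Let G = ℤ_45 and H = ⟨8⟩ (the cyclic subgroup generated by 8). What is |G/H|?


|⟨8⟩| = n / gcd(8, 45) = 45 / 1 = 45
H is normal (ℤ_45 is abelian).
|G/H| = |G| / |H| = 45 / 45 = 1

|G/H| = 1


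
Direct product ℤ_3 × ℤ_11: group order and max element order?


|ℤ_3 × ℤ_11| = 3 × 11 = 33
Max element order = lcm(3,11) = 33
Cyclic? Yes (gcd=1)

|ℤ_3×ℤ_11| = 33, max element order = 33


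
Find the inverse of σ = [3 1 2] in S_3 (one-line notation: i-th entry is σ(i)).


To find σ⁻¹, swap domain and range:
σ(1) = 3 → σ⁻¹(3) = 1
σ(2) = 1 → σ⁻¹(1) = 2
σ(3) = 2 → σ⁻¹(2) = 3

σ⁻¹ = [2 3 1]


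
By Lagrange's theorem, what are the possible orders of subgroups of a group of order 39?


Lagrange's theorem: |H| divides |G|
|G| = 39
Divisors of 39: 1, 3, 13, 39

Possible subgroup orders: {1, 3, 13, 39}


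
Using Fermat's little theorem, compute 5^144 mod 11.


Fermat's little theorem: if p is prime and gcd(a,p)=1, then a^(p-1) ≡ 1 (mod p)
p = 11 is prime, gcd(5,11) = 1
Reduce exponent: 144 mod 10 = 4
So 5^144 ≡ 5^4 (mod 11)
5^4 mod 11 = 9

5^144 ≡ 9 (mod 11)


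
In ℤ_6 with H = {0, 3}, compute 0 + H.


0 + H = {0 + h (mod 6) : h ∈ H}
0+0=0, 0+3=3

0 + H = {0, 3}


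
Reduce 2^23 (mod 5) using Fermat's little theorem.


Fermat's little theorem: if p is prime and gcd(a,p)=1, then a^(p-1) ≡ 1 (mod p)
p = 5 is prime, gcd(2,5) = 1
Reduce exponent: 23 mod 4 = 3
So 2^23 ≡ 2^3 (mod 5)
2^3 mod 5 = 3

2^23 ≡ 3 (mod 5)


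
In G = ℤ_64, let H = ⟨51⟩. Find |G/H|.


|⟨51⟩| = n / gcd(51, 64) = 64 / 1 = 64
H is normal (ℤ_64 is abelian).
|G/H| = |G| / |H| = 64 / 64 = 1

|G/H| = 1


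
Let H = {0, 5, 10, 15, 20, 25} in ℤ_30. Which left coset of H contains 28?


28 + H = {28 + h (mod 30) : h ∈ H}
28+0=28, 28+5=3, 28+10=8, 28+15=13, 28+20=18, 28+25=23
28 + H = {3, 8, 13, 18, 23, 28} = 3 + H

28 + H = {3, 8, 13, 18, 23, 28}


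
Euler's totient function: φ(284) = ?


Factor n: 284 = 2^2 × 71
φ(n) = n · ∏(1 - 1/p) over distinct primes p | n
φ(284) = 284 · (1 - 1/2) · (1 - 1/71) = 140

φ(284) = 140


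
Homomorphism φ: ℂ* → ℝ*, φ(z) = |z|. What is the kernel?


Kernel = preimage of identity
ker(φ) = {z ∈ ℂ* | |z| = 1} = unit circle S¹

ker(φ) = S¹ (unit circle)


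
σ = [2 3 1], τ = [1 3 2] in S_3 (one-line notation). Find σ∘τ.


σ∘τ: apply τ first, then σ
1 →τ 1 →σ 2
2 →τ 3 →σ 1
3 →τ 2 →σ 3

σ∘τ = [2 1 3]


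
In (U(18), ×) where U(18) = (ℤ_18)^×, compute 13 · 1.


Operation: multiplication mod 18
13 · 1 = (a × b) mod 18 with a = 13, b = 1

13 · 1 = 13


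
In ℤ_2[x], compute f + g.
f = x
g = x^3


Add coefficients mod 2:
x^0: 0 + 0 = 0 (mod 2)
x^1: 1 + 0 = 1 (mod 2)
x^2: 0 + 0 = 0 (mod 2)
x^3: 0 + 1 = 1 (mod 2)
Result: x + x^3

f + g = x + x^3


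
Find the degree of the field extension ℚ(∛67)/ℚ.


∛67 has minimal polynomial x³ - 67 (irreducible over ℚ since 67 is not a perfect cube)

[ℚ(∛67)/ℚ] = 3


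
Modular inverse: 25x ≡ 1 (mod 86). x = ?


Use the extended Euclidean algorithm to write 1 = 25·s + 86·t; then s mod 86 is the inverse.
Euclidean algorithm:
  25 = 0·86 + 25
  86 = 3·25 + 11
  25 = 2·11 + 3
  11 = 3·3 + 2
  3 = 1·2 + 1
  2 = 2·1 + 0
gcd(25,86) = 1
Back-substitution gives: 25·(31) + 86·(-9) = 1
So 25⁻¹ ≡ 31 ≡ 31 (mod 86)
Check: 25 × 31 = 775 ≡ 1 (mod 86) ✓

25⁻¹ ≡ 31 (mod 86)


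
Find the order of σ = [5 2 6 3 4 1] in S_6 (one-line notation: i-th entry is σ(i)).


Cycle decomposition: (1 5 4 3 6)
Cycle lengths: 5
Order = lcm(5) = 5

ord(σ) = 5


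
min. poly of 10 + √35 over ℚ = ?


Let α = 10 + √35. Then α - 10 = √35, so (α - 10)² = 35, giving α² - 20α + 65 = 0. Degree 2 and α ∉ ℚ, so this is the minimal polynomial.

Minimal polynomial: x² - 20x + 65


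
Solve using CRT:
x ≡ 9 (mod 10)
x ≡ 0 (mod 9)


m₁ = 10, m₂ = 9, gcd = 1, so CRT applies. M = m₁·m₂ = 90
Let M₁ = M/m₁ = 9, M₂ = M/m₂ = 10
Find y₁ ≡ M₁⁻¹ (mod m₁): 9⁻¹ ≡ 9 (mod 10)
Find y₂ ≡ M₂⁻¹ (mod m₂): 10⁻¹ ≡ 1 (mod 9)
x = a₁·M₁·y₁ + a₂·M₂·y₂ = 9·9·9 + 0·10·1 = 729
Reduce mod 90: x ≡ 9
Check: 9 mod 10 = 9 ✓, 9 mod 9 = 0 ✓

x ≡ 9 (mod 90)


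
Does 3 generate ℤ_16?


g generates ℤ_n iff gcd(g, n) = 1
gcd(3, 16) = 1
Since gcd = 1, 3 is a generator.

Yes, 3 generates ℤ_16


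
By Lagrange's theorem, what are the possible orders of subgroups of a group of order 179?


Lagrange's theorem: |H| divides |G|
|G| = 179
Divisors of 179: 1, 179

Possible subgroup orders: {1, 179}


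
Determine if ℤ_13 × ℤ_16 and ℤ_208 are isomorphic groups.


Comparing ℤ_13 × ℤ_16 and ℤ_208:
gcd(13,16) = 1, so ℤ_13 × ℤ_16 ≅ ℤ_208 (CRT)

Yes, ℤ_13 × ℤ_16 ≅ ℤ_208


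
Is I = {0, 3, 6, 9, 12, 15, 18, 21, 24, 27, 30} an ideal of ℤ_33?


Check ideal conditions for I = {0, 3, 6, 9, 12, 15, 18, 21, 24, 27, 30} in ℤ_33:
(1) I is an additive subgroup? Yes
(2) For r ∈ ℤ_33 and a ∈ I: r·a ∈ I? Yes

Yes, I is an ideal of ℤ_33


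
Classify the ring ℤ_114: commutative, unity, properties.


ℤ_114 is a commutative ring with unity 1; 114 = 2×57 is composite, so 2·57 ≡ 0 gives zero divisors (not an integral domain)
Commutative: Yes
Integral domain: No
Has unity: Yes

ℤ_114: Commutative=Yes, Unity=Yes


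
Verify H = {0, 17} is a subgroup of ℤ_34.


Subgroup test for H = {0, 17} in (ℤ_34, +):
(1) 0 ∈ H? Yes
(2) Closure: for all a,b ∈ H, (a+b) mod 34 ∈ H? Yes
(3) Inverses: for all a ∈ H, -a mod 34 ∈ H? Yes

Yes, H is a subgroup of ℤ_34


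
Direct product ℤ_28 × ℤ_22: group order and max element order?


|ℤ_28 × ℤ_22| = 28 × 22 = 616
Max element order = lcm(28,22) = 308
Cyclic? No (gcd=2)

|ℤ_28×ℤ_22| = 616, max element order = 308
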